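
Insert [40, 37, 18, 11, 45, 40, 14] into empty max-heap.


Insert 40: [40]
Insert 37: [40, 37]
Insert 18: [40, 37, 18]
Insert 11: [40, 37, 18, 11]
Insert 45: [45, 40, 18, 11, 37]
Insert 40: [45, 40, 40, 11, 37, 18]
Insert 14: [45, 40, 40, 11, 37, 18, 14]

Final heap: [45, 40, 40, 11, 37, 18, 14]


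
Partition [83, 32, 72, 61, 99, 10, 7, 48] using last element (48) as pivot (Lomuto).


Pivot: 48
  32 <= 48: swap -> [32, 83, 72, 61, 99, 10, 7, 48]
  10 <= 48: swap -> [32, 10, 72, 61, 99, 83, 7, 48]
  7 <= 48: swap -> [32, 10, 7, 61, 99, 83, 72, 48]
Place pivot at 3: [32, 10, 7, 48, 99, 83, 72, 61]

Partitioned: [32, 10, 7, 48, 99, 83, 72, 61]


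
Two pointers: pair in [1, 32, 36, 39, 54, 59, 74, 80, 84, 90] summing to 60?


lo=0(1)+hi=9(90)=91
lo=0(1)+hi=8(84)=85
lo=0(1)+hi=7(80)=81
lo=0(1)+hi=6(74)=75
lo=0(1)+hi=5(59)=60

Yes: 1+59=60


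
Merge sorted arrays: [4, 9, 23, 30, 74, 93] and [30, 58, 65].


Take 4 from A
Take 9 from A
Take 23 from A
Take 30 from A
Take 30 from B
Take 58 from B
Take 65 from B

Merged: [4, 9, 23, 30, 30, 58, 65, 74, 93]


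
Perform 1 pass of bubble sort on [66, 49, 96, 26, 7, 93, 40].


Initial: [66, 49, 96, 26, 7, 93, 40]
Pass 1: [49, 66, 26, 7, 93, 40, 96] (5 swaps)

After 1 pass: [49, 66, 26, 7, 93, 40, 96]


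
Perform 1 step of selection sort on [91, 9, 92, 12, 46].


Initial: [91, 9, 92, 12, 46]
Step 1: min=9 at 1
  Swap: [9, 91, 92, 12, 46]

After 1 step: [9, 91, 92, 12, 46]


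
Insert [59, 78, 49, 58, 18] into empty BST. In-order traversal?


Insert 59: root
Insert 78: R from 59
Insert 49: L from 59
Insert 58: L from 59 -> R from 49
Insert 18: L from 59 -> L from 49

In-order: [18, 49, 58, 59, 78]


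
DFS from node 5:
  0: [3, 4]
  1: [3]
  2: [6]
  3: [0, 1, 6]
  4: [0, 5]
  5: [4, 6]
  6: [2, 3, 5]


Visit 5, push [6, 4]
Visit 4, push [0]
Visit 0, push [3]
Visit 3, push [6, 1]
Visit 1, push []
Visit 6, push [2]
Visit 2, push []

DFS order: [5, 4, 0, 3, 1, 6, 2]


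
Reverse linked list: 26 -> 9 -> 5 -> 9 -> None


Step 1: curr=26, set curr.next=prev(None) | reversed so far: 26
Step 2: curr=9, set curr.next=prev(26) | reversed so far: 9 -> 26
Step 3: curr=5, set curr.next=prev(9) | reversed so far: 5 -> 9 -> 26
Step 4: curr=9, set curr.next=prev(5) | reversed so far: 9 -> 5 -> 9 -> 26

9 -> 5 -> 9 -> 26 -> None


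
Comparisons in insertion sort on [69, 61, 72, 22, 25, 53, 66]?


Algorithm: insertion sort
Input: [69, 61, 72, 22, 25, 53, 66]
Sorted: [22, 25, 53, 61, 66, 69, 72]

16


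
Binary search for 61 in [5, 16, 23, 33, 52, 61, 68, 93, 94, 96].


Step 1: lo=0, hi=9, mid=4, val=52
Step 2: lo=5, hi=9, mid=7, val=93
Step 3: lo=5, hi=6, mid=5, val=61

Found at index 5


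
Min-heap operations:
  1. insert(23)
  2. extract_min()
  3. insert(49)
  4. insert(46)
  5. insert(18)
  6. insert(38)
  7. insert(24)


insert(23) -> [23]
extract_min()->23, []
insert(49) -> [49]
insert(46) -> [46, 49]
insert(18) -> [18, 49, 46]
insert(38) -> [18, 38, 46, 49]
insert(24) -> [18, 24, 46, 49, 38]

Final heap: [18, 24, 46, 49, 38]


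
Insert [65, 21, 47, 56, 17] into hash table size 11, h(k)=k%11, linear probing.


Insert 65: h=10 -> slot 10
Insert 21: h=10, 1 probes -> slot 0
Insert 47: h=3 -> slot 3
Insert 56: h=1 -> slot 1
Insert 17: h=6 -> slot 6

Table: [21, 56, None, 47, None, None, 17, None, None, None, 65]


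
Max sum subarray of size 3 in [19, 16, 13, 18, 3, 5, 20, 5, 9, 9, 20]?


[0:3]: 48
[1:4]: 47
[2:5]: 34
[3:6]: 26
[4:7]: 28
[5:8]: 30
[6:9]: 34
[7:10]: 23
[8:11]: 38

Max: 48 at [0:3]


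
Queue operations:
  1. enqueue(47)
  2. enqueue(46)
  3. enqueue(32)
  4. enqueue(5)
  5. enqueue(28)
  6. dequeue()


enqueue(47) -> [47]
enqueue(46) -> [47, 46]
enqueue(32) -> [47, 46, 32]
enqueue(5) -> [47, 46, 32, 5]
enqueue(28) -> [47, 46, 32, 5, 28]
dequeue()->47, [46, 32, 5, 28]

Final queue: [46, 32, 5, 28]


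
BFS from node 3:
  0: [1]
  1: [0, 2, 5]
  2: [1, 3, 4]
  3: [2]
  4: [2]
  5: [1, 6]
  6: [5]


Visit 3, enqueue [2]
Visit 2, enqueue [1, 4]
Visit 1, enqueue [0, 5]
Visit 4, enqueue []
Visit 0, enqueue []
Visit 5, enqueue [6]
Visit 6, enqueue []

BFS order: [3, 2, 1, 4, 0, 5, 6]


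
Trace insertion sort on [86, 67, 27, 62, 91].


Initial: [86, 67, 27, 62, 91]
Insert 67: [67, 86, 27, 62, 91]
Insert 27: [27, 67, 86, 62, 91]
Insert 62: [27, 62, 67, 86, 91]
Insert 91: [27, 62, 67, 86, 91]

Sorted: [27, 62, 67, 86, 91]


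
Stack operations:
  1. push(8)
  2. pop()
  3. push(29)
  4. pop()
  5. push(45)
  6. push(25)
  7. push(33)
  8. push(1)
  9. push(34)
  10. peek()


push(8) -> [8]
pop()->8, []
push(29) -> [29]
pop()->29, []
push(45) -> [45]
push(25) -> [45, 25]
push(33) -> [45, 25, 33]
push(1) -> [45, 25, 33, 1]
push(34) -> [45, 25, 33, 1, 34]
peek()->34

Final stack: [45, 25, 33, 1, 34]


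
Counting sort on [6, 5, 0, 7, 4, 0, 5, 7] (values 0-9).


Input: [6, 5, 0, 7, 4, 0, 5, 7]
Counts: [2, 0, 0, 0, 1, 2, 1, 2, 0, 0]

Sorted: [0, 0, 4, 5, 5, 6, 7, 7]


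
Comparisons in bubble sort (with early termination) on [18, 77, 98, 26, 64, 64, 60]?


Algorithm: bubble sort (with early termination)
Input: [18, 77, 98, 26, 64, 64, 60]
Sorted: [18, 26, 60, 64, 64, 77, 98]

20


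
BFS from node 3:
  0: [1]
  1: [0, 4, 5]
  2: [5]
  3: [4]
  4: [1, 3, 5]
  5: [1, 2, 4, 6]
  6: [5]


Visit 3, enqueue [4]
Visit 4, enqueue [1, 5]
Visit 1, enqueue [0]
Visit 5, enqueue [2, 6]
Visit 0, enqueue []
Visit 2, enqueue []
Visit 6, enqueue []

BFS order: [3, 4, 1, 5, 0, 2, 6]


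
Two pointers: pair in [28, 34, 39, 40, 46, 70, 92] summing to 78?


lo=0(28)+hi=6(92)=120
lo=0(28)+hi=5(70)=98
lo=0(28)+hi=4(46)=74
lo=1(34)+hi=4(46)=80
lo=1(34)+hi=3(40)=74
lo=2(39)+hi=3(40)=79

No pair found


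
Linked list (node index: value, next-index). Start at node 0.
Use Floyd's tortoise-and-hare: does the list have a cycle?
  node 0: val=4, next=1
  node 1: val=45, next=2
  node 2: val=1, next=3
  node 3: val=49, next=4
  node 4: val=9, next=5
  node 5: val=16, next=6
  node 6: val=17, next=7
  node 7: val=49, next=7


Floyd's tortoise (slow, +1) and hare (fast, +2):
  init: slow=0, fast=0
  step 1: slow=1, fast=2
  step 2: slow=2, fast=4
  step 3: slow=3, fast=6
  step 4: slow=4, fast=7
  step 5: slow=5, fast=7
  step 6: slow=6, fast=7
  step 7: slow=7, fast=7
  slow == fast at node 7: cycle detected

Cycle: yes


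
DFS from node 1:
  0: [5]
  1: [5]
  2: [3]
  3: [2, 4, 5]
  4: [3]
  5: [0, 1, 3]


Visit 1, push [5]
Visit 5, push [3, 0]
Visit 0, push []
Visit 3, push [4, 2]
Visit 2, push []
Visit 4, push []

DFS order: [1, 5, 0, 3, 2, 4]


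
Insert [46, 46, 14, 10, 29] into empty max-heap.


Insert 46: [46]
Insert 46: [46, 46]
Insert 14: [46, 46, 14]
Insert 10: [46, 46, 14, 10]
Insert 29: [46, 46, 14, 10, 29]

Final heap: [46, 46, 14, 10, 29]


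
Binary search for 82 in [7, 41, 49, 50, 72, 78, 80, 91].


Step 1: lo=0, hi=7, mid=3, val=50
Step 2: lo=4, hi=7, mid=5, val=78
Step 3: lo=6, hi=7, mid=6, val=80
Step 4: lo=7, hi=7, mid=7, val=91

Not found


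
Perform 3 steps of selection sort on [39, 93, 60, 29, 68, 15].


Initial: [39, 93, 60, 29, 68, 15]
Step 1: min=15 at 5
  Swap: [15, 93, 60, 29, 68, 39]
Step 2: min=29 at 3
  Swap: [15, 29, 60, 93, 68, 39]
Step 3: min=39 at 5
  Swap: [15, 29, 39, 93, 68, 60]

After 3 steps: [15, 29, 39, 93, 68, 60]


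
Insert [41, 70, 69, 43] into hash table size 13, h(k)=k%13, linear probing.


Insert 41: h=2 -> slot 2
Insert 70: h=5 -> slot 5
Insert 69: h=4 -> slot 4
Insert 43: h=4, 2 probes -> slot 6

Table: [None, None, 41, None, 69, 70, 43, None, None, None, None, None, None]


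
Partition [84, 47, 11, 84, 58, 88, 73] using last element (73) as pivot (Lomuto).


Pivot: 73
  47 <= 73: swap -> [47, 84, 11, 84, 58, 88, 73]
  11 <= 73: swap -> [47, 11, 84, 84, 58, 88, 73]
  58 <= 73: swap -> [47, 11, 58, 84, 84, 88, 73]
Place pivot at 3: [47, 11, 58, 73, 84, 88, 84]

Partitioned: [47, 11, 58, 73, 84, 88, 84]


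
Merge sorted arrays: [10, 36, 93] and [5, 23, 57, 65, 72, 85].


Take 5 from B
Take 10 from A
Take 23 from B
Take 36 from A
Take 57 from B
Take 65 from B
Take 72 from B
Take 85 from B

Merged: [5, 10, 23, 36, 57, 65, 72, 85, 93]


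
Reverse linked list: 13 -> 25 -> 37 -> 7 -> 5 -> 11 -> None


Step 1: curr=13, set curr.next=prev(None) | reversed so far: 13
Step 2: curr=25, set curr.next=prev(13) | reversed so far: 25 -> 13
Step 3: curr=37, set curr.next=prev(25) | reversed so far: 37 -> 25 -> 13
Step 4: curr=7, set curr.next=prev(37) | reversed so far: 7 -> 37 -> 25 -> 13
Step 5: curr=5, set curr.next=prev(7) | reversed so far: 5 -> 7 -> 37 -> 25 -> 13
Step 6: curr=11, set curr.next=prev(5) | reversed so far: 11 -> 5 -> 7 -> 37 -> 25 -> 13

11 -> 5 -> 7 -> 37 -> 25 -> 13 -> None


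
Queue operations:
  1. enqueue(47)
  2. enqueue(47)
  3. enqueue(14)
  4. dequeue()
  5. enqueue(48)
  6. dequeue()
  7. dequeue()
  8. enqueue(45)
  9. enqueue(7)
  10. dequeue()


enqueue(47) -> [47]
enqueue(47) -> [47, 47]
enqueue(14) -> [47, 47, 14]
dequeue()->47, [47, 14]
enqueue(48) -> [47, 14, 48]
dequeue()->47, [14, 48]
dequeue()->14, [48]
enqueue(45) -> [48, 45]
enqueue(7) -> [48, 45, 7]
dequeue()->48, [45, 7]

Final queue: [45, 7]


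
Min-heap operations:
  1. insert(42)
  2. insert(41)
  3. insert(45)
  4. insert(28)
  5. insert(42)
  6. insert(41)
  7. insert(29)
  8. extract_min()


insert(42) -> [42]
insert(41) -> [41, 42]
insert(45) -> [41, 42, 45]
insert(28) -> [28, 41, 45, 42]
insert(42) -> [28, 41, 45, 42, 42]
insert(41) -> [28, 41, 41, 42, 42, 45]
insert(29) -> [28, 41, 29, 42, 42, 45, 41]
extract_min()->28, [29, 41, 41, 42, 42, 45]

Final heap: [29, 41, 41, 42, 42, 45]


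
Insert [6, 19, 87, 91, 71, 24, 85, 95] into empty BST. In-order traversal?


Insert 6: root
Insert 19: R from 6
Insert 87: R from 6 -> R from 19
Insert 91: R from 6 -> R from 19 -> R from 87
Insert 71: R from 6 -> R from 19 -> L from 87
Insert 24: R from 6 -> R from 19 -> L from 87 -> L from 71
Insert 85: R from 6 -> R from 19 -> L from 87 -> R from 71
Insert 95: R from 6 -> R from 19 -> R from 87 -> R from 91

In-order: [6, 19, 24, 71, 85, 87, 91, 95]


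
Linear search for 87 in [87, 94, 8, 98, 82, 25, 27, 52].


i=0: 87==87 found!

Found at 0, 1 comps


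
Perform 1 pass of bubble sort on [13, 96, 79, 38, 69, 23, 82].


Initial: [13, 96, 79, 38, 69, 23, 82]
Pass 1: [13, 79, 38, 69, 23, 82, 96] (5 swaps)

After 1 pass: [13, 79, 38, 69, 23, 82, 96]


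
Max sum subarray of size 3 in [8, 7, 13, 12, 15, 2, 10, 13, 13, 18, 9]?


[0:3]: 28
[1:4]: 32
[2:5]: 40
[3:6]: 29
[4:7]: 27
[5:8]: 25
[6:9]: 36
[7:10]: 44
[8:11]: 40

Max: 44 at [7:10]


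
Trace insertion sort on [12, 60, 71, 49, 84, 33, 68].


Initial: [12, 60, 71, 49, 84, 33, 68]
Insert 60: [12, 60, 71, 49, 84, 33, 68]
Insert 71: [12, 60, 71, 49, 84, 33, 68]
Insert 49: [12, 49, 60, 71, 84, 33, 68]
Insert 84: [12, 49, 60, 71, 84, 33, 68]
Insert 33: [12, 33, 49, 60, 71, 84, 68]
Insert 68: [12, 33, 49, 60, 68, 71, 84]

Sorted: [12, 33, 49, 60, 68, 71, 84]


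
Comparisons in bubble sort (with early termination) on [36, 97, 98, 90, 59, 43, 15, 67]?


Algorithm: bubble sort (with early termination)
Input: [36, 97, 98, 90, 59, 43, 15, 67]
Sorted: [15, 36, 43, 59, 67, 90, 97, 98]

28


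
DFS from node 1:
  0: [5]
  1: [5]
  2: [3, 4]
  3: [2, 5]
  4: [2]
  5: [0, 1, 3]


Visit 1, push [5]
Visit 5, push [3, 0]
Visit 0, push []
Visit 3, push [2]
Visit 2, push [4]
Visit 4, push []

DFS order: [1, 5, 0, 3, 2, 4]


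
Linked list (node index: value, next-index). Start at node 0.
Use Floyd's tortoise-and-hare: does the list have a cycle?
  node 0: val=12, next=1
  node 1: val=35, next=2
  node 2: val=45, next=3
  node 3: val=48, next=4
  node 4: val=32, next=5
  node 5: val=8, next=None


Floyd's tortoise (slow, +1) and hare (fast, +2):
  init: slow=0, fast=0
  step 1: slow=1, fast=2
  step 2: slow=2, fast=4
  step 3: fast 4->5->None, no cycle

Cycle: no


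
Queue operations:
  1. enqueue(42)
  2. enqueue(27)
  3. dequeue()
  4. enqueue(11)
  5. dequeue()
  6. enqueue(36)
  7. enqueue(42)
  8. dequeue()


enqueue(42) -> [42]
enqueue(27) -> [42, 27]
dequeue()->42, [27]
enqueue(11) -> [27, 11]
dequeue()->27, [11]
enqueue(36) -> [11, 36]
enqueue(42) -> [11, 36, 42]
dequeue()->11, [36, 42]

Final queue: [36, 42]


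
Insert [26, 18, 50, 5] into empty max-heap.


Insert 26: [26]
Insert 18: [26, 18]
Insert 50: [50, 18, 26]
Insert 5: [50, 18, 26, 5]

Final heap: [50, 18, 26, 5]


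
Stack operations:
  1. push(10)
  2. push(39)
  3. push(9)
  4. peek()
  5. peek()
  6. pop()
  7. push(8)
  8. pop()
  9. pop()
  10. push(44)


push(10) -> [10]
push(39) -> [10, 39]
push(9) -> [10, 39, 9]
peek()->9
peek()->9
pop()->9, [10, 39]
push(8) -> [10, 39, 8]
pop()->8, [10, 39]
pop()->39, [10]
push(44) -> [10, 44]

Final stack: [10, 44]


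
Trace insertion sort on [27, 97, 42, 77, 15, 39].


Initial: [27, 97, 42, 77, 15, 39]
Insert 97: [27, 97, 42, 77, 15, 39]
Insert 42: [27, 42, 97, 77, 15, 39]
Insert 77: [27, 42, 77, 97, 15, 39]
Insert 15: [15, 27, 42, 77, 97, 39]
Insert 39: [15, 27, 39, 42, 77, 97]

Sorted: [15, 27, 39, 42, 77, 97]


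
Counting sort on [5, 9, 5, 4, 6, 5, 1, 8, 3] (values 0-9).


Input: [5, 9, 5, 4, 6, 5, 1, 8, 3]
Counts: [0, 1, 0, 1, 1, 3, 1, 0, 1, 1]

Sorted: [1, 3, 4, 5, 5, 5, 6, 8, 9]


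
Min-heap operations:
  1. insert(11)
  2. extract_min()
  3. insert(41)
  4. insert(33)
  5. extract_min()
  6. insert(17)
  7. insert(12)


insert(11) -> [11]
extract_min()->11, []
insert(41) -> [41]
insert(33) -> [33, 41]
extract_min()->33, [41]
insert(17) -> [17, 41]
insert(12) -> [12, 41, 17]

Final heap: [12, 41, 17]


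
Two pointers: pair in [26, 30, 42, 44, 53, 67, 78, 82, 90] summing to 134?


lo=0(26)+hi=8(90)=116
lo=1(30)+hi=8(90)=120
lo=2(42)+hi=8(90)=132
lo=3(44)+hi=8(90)=134

Yes: 44+90=134


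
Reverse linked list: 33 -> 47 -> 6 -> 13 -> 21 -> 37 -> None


Step 1: curr=33, set curr.next=prev(None) | reversed so far: 33
Step 2: curr=47, set curr.next=prev(33) | reversed so far: 47 -> 33
Step 3: curr=6, set curr.next=prev(47) | reversed so far: 6 -> 47 -> 33
Step 4: curr=13, set curr.next=prev(6) | reversed so far: 13 -> 6 -> 47 -> 33
Step 5: curr=21, set curr.next=prev(13) | reversed so far: 21 -> 13 -> 6 -> 47 -> 33
Step 6: curr=37, set curr.next=prev(21) | reversed so far: 37 -> 21 -> 13 -> 6 -> 47 -> 33

37 -> 21 -> 13 -> 6 -> 47 -> 33 -> None


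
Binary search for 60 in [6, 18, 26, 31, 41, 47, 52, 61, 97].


Step 1: lo=0, hi=8, mid=4, val=41
Step 2: lo=5, hi=8, mid=6, val=52
Step 3: lo=7, hi=8, mid=7, val=61

Not found


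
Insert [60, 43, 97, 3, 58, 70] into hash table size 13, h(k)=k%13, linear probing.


Insert 60: h=8 -> slot 8
Insert 43: h=4 -> slot 4
Insert 97: h=6 -> slot 6
Insert 3: h=3 -> slot 3
Insert 58: h=6, 1 probes -> slot 7
Insert 70: h=5 -> slot 5

Table: [None, None, None, 3, 43, 70, 97, 58, 60, None, None, None, None]


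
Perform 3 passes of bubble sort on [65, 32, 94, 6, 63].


Initial: [65, 32, 94, 6, 63]
Pass 1: [32, 65, 6, 63, 94] (3 swaps)
Pass 2: [32, 6, 63, 65, 94] (2 swaps)
Pass 3: [6, 32, 63, 65, 94] (1 swaps)

After 3 passes: [6, 32, 63, 65, 94]


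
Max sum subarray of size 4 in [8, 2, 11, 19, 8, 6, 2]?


[0:4]: 40
[1:5]: 40
[2:6]: 44
[3:7]: 35

Max: 44 at [2:6]


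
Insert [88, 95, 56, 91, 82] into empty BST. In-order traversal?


Insert 88: root
Insert 95: R from 88
Insert 56: L from 88
Insert 91: R from 88 -> L from 95
Insert 82: L from 88 -> R from 56

In-order: [56, 82, 88, 91, 95]


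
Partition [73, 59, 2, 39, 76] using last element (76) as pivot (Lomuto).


Pivot: 76
  73 <= 76: advance i (no swap)
  59 <= 76: advance i (no swap)
  2 <= 76: advance i (no swap)
  39 <= 76: advance i (no swap)
Place pivot at 4: [73, 59, 2, 39, 76]

Partitioned: [73, 59, 2, 39, 76]


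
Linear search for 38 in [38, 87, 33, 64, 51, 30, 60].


i=0: 38==38 found!

Found at 0, 1 comps


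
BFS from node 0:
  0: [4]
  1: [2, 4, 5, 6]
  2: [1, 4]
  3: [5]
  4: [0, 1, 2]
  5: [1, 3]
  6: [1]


Visit 0, enqueue [4]
Visit 4, enqueue [1, 2]
Visit 1, enqueue [5, 6]
Visit 2, enqueue []
Visit 5, enqueue [3]
Visit 6, enqueue []
Visit 3, enqueue []

BFS order: [0, 4, 1, 2, 5, 6, 3]


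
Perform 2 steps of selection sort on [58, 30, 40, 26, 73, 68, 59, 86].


Initial: [58, 30, 40, 26, 73, 68, 59, 86]
Step 1: min=26 at 3
  Swap: [26, 30, 40, 58, 73, 68, 59, 86]
Step 2: min=30 at 1
  Swap: [26, 30, 40, 58, 73, 68, 59, 86]

After 2 steps: [26, 30, 40, 58, 73, 68, 59, 86]


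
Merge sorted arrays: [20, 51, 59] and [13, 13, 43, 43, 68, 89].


Take 13 from B
Take 13 from B
Take 20 from A
Take 43 from B
Take 43 from B
Take 51 from A
Take 59 from A

Merged: [13, 13, 20, 43, 43, 51, 59, 68, 89]


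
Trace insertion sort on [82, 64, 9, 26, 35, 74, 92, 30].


Initial: [82, 64, 9, 26, 35, 74, 92, 30]
Insert 64: [64, 82, 9, 26, 35, 74, 92, 30]
Insert 9: [9, 64, 82, 26, 35, 74, 92, 30]
Insert 26: [9, 26, 64, 82, 35, 74, 92, 30]
Insert 35: [9, 26, 35, 64, 82, 74, 92, 30]
Insert 74: [9, 26, 35, 64, 74, 82, 92, 30]
Insert 92: [9, 26, 35, 64, 74, 82, 92, 30]
Insert 30: [9, 26, 30, 35, 64, 74, 82, 92]

Sorted: [9, 26, 30, 35, 64, 74, 82, 92]


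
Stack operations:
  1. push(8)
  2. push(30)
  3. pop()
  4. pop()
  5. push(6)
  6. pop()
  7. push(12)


push(8) -> [8]
push(30) -> [8, 30]
pop()->30, [8]
pop()->8, []
push(6) -> [6]
pop()->6, []
push(12) -> [12]

Final stack: [12]


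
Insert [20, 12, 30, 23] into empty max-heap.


Insert 20: [20]
Insert 12: [20, 12]
Insert 30: [30, 12, 20]
Insert 23: [30, 23, 20, 12]

Final heap: [30, 23, 20, 12]


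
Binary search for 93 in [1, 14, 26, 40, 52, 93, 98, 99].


Step 1: lo=0, hi=7, mid=3, val=40
Step 2: lo=4, hi=7, mid=5, val=93

Found at index 5


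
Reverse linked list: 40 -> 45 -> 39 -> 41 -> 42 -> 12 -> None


Step 1: curr=40, set curr.next=prev(None) | reversed so far: 40
Step 2: curr=45, set curr.next=prev(40) | reversed so far: 45 -> 40
Step 3: curr=39, set curr.next=prev(45) | reversed so far: 39 -> 45 -> 40
Step 4: curr=41, set curr.next=prev(39) | reversed so far: 41 -> 39 -> 45 -> 40
Step 5: curr=42, set curr.next=prev(41) | reversed so far: 42 -> 41 -> 39 -> 45 -> 40
Step 6: curr=12, set curr.next=prev(42) | reversed so far: 12 -> 42 -> 41 -> 39 -> 45 -> 40

12 -> 42 -> 41 -> 39 -> 45 -> 40 -> None


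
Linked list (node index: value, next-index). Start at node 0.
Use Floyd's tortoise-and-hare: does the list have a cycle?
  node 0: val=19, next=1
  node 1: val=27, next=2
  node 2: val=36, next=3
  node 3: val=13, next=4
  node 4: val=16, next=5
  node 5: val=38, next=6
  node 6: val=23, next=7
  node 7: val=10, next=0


Floyd's tortoise (slow, +1) and hare (fast, +2):
  init: slow=0, fast=0
  step 1: slow=1, fast=2
  step 2: slow=2, fast=4
  step 3: slow=3, fast=6
  step 4: slow=4, fast=0
  step 5: slow=5, fast=2
  step 6: slow=6, fast=4
  step 7: slow=7, fast=6
  step 8: slow=0, fast=0
  slow == fast at node 0: cycle detected

Cycle: yes


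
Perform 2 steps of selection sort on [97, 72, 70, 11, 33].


Initial: [97, 72, 70, 11, 33]
Step 1: min=11 at 3
  Swap: [11, 72, 70, 97, 33]
Step 2: min=33 at 4
  Swap: [11, 33, 70, 97, 72]

After 2 steps: [11, 33, 70, 97, 72]


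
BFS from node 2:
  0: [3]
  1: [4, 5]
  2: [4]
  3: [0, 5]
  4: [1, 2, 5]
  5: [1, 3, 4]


Visit 2, enqueue [4]
Visit 4, enqueue [1, 5]
Visit 1, enqueue []
Visit 5, enqueue [3]
Visit 3, enqueue [0]
Visit 0, enqueue []

BFS order: [2, 4, 1, 5, 3, 0]


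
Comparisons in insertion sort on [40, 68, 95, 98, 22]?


Algorithm: insertion sort
Input: [40, 68, 95, 98, 22]
Sorted: [22, 40, 68, 95, 98]

7


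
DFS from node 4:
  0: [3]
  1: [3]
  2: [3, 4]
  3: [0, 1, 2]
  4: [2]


Visit 4, push [2]
Visit 2, push [3]
Visit 3, push [1, 0]
Visit 0, push []
Visit 1, push []

DFS order: [4, 2, 3, 0, 1]


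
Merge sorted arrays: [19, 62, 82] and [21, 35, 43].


Take 19 from A
Take 21 from B
Take 35 from B
Take 43 from B

Merged: [19, 21, 35, 43, 62, 82]


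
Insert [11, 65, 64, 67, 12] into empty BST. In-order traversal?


Insert 11: root
Insert 65: R from 11
Insert 64: R from 11 -> L from 65
Insert 67: R from 11 -> R from 65
Insert 12: R from 11 -> L from 65 -> L from 64

In-order: [11, 12, 64, 65, 67]


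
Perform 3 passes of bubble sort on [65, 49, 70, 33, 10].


Initial: [65, 49, 70, 33, 10]
Pass 1: [49, 65, 33, 10, 70] (3 swaps)
Pass 2: [49, 33, 10, 65, 70] (2 swaps)
Pass 3: [33, 10, 49, 65, 70] (2 swaps)

After 3 passes: [33, 10, 49, 65, 70]


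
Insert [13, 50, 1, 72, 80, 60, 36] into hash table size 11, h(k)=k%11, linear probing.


Insert 13: h=2 -> slot 2
Insert 50: h=6 -> slot 6
Insert 1: h=1 -> slot 1
Insert 72: h=6, 1 probes -> slot 7
Insert 80: h=3 -> slot 3
Insert 60: h=5 -> slot 5
Insert 36: h=3, 1 probes -> slot 4

Table: [None, 1, 13, 80, 36, 60, 50, 72, None, None, None]


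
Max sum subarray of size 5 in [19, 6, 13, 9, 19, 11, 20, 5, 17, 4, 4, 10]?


[0:5]: 66
[1:6]: 58
[2:7]: 72
[3:8]: 64
[4:9]: 72
[5:10]: 57
[6:11]: 50
[7:12]: 40

Max: 72 at [2:7]


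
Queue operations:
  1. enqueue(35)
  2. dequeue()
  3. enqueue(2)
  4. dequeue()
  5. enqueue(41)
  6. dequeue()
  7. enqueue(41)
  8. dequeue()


enqueue(35) -> [35]
dequeue()->35, []
enqueue(2) -> [2]
dequeue()->2, []
enqueue(41) -> [41]
dequeue()->41, []
enqueue(41) -> [41]
dequeue()->41, []

Final queue: []


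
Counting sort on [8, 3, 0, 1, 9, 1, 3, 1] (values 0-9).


Input: [8, 3, 0, 1, 9, 1, 3, 1]
Counts: [1, 3, 0, 2, 0, 0, 0, 0, 1, 1]

Sorted: [0, 1, 1, 1, 3, 3, 8, 9]


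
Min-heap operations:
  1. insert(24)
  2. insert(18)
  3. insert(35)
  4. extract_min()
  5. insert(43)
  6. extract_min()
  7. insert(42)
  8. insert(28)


insert(24) -> [24]
insert(18) -> [18, 24]
insert(35) -> [18, 24, 35]
extract_min()->18, [24, 35]
insert(43) -> [24, 35, 43]
extract_min()->24, [35, 43]
insert(42) -> [35, 43, 42]
insert(28) -> [28, 35, 42, 43]

Final heap: [28, 35, 42, 43]


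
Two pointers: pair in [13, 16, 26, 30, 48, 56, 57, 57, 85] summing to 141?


lo=0(13)+hi=8(85)=98
lo=1(16)+hi=8(85)=101
lo=2(26)+hi=8(85)=111
lo=3(30)+hi=8(85)=115
lo=4(48)+hi=8(85)=133
lo=5(56)+hi=8(85)=141

Yes: 56+85=141


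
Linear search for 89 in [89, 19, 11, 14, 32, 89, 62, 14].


i=0: 89==89 found!

Found at 0, 1 comps


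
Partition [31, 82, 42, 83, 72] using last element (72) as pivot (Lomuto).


Pivot: 72
  31 <= 72: advance i (no swap)
  42 <= 72: swap -> [31, 42, 82, 83, 72]
Place pivot at 2: [31, 42, 72, 83, 82]

Partitioned: [31, 42, 72, 83, 82]


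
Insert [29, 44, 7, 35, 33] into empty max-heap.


Insert 29: [29]
Insert 44: [44, 29]
Insert 7: [44, 29, 7]
Insert 35: [44, 35, 7, 29]
Insert 33: [44, 35, 7, 29, 33]

Final heap: [44, 35, 7, 29, 33]


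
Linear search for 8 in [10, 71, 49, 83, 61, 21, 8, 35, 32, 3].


i=0: 10!=8
i=1: 71!=8
i=2: 49!=8
i=3: 83!=8
i=4: 61!=8
i=5: 21!=8
i=6: 8==8 found!

Found at 6, 7 comps


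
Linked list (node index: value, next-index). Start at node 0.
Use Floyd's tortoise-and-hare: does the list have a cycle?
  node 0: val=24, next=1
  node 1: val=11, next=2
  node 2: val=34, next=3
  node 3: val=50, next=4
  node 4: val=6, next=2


Floyd's tortoise (slow, +1) and hare (fast, +2):
  init: slow=0, fast=0
  step 1: slow=1, fast=2
  step 2: slow=2, fast=4
  step 3: slow=3, fast=3
  slow == fast at node 3: cycle detected

Cycle: yes


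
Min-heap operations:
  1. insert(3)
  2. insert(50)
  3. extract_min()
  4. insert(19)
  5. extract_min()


insert(3) -> [3]
insert(50) -> [3, 50]
extract_min()->3, [50]
insert(19) -> [19, 50]
extract_min()->19, [50]

Final heap: [50]


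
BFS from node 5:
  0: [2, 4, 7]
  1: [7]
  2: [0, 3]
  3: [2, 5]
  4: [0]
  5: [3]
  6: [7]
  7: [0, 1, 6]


Visit 5, enqueue [3]
Visit 3, enqueue [2]
Visit 2, enqueue [0]
Visit 0, enqueue [4, 7]
Visit 4, enqueue []
Visit 7, enqueue [1, 6]
Visit 1, enqueue []
Visit 6, enqueue []

BFS order: [5, 3, 2, 0, 4, 7, 1, 6]


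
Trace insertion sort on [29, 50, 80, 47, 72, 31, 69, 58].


Initial: [29, 50, 80, 47, 72, 31, 69, 58]
Insert 50: [29, 50, 80, 47, 72, 31, 69, 58]
Insert 80: [29, 50, 80, 47, 72, 31, 69, 58]
Insert 47: [29, 47, 50, 80, 72, 31, 69, 58]
Insert 72: [29, 47, 50, 72, 80, 31, 69, 58]
Insert 31: [29, 31, 47, 50, 72, 80, 69, 58]
Insert 69: [29, 31, 47, 50, 69, 72, 80, 58]
Insert 58: [29, 31, 47, 50, 58, 69, 72, 80]

Sorted: [29, 31, 47, 50, 58, 69, 72, 80]


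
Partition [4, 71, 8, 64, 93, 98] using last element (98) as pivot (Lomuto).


Pivot: 98
  4 <= 98: advance i (no swap)
  71 <= 98: advance i (no swap)
  8 <= 98: advance i (no swap)
  64 <= 98: advance i (no swap)
  93 <= 98: advance i (no swap)
Place pivot at 5: [4, 71, 8, 64, 93, 98]

Partitioned: [4, 71, 8, 64, 93, 98]


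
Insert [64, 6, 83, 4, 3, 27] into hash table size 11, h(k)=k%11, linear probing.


Insert 64: h=9 -> slot 9
Insert 6: h=6 -> slot 6
Insert 83: h=6, 1 probes -> slot 7
Insert 4: h=4 -> slot 4
Insert 3: h=3 -> slot 3
Insert 27: h=5 -> slot 5

Table: [None, None, None, 3, 4, 27, 6, 83, None, 64, None]


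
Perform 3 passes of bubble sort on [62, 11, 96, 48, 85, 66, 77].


Initial: [62, 11, 96, 48, 85, 66, 77]
Pass 1: [11, 62, 48, 85, 66, 77, 96] (5 swaps)
Pass 2: [11, 48, 62, 66, 77, 85, 96] (3 swaps)
Pass 3: [11, 48, 62, 66, 77, 85, 96] (0 swaps)

After 3 passes: [11, 48, 62, 66, 77, 85, 96]


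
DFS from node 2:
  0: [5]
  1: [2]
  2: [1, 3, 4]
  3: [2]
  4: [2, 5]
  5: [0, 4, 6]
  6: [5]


Visit 2, push [4, 3, 1]
Visit 1, push []
Visit 3, push []
Visit 4, push [5]
Visit 5, push [6, 0]
Visit 0, push []
Visit 6, push []

DFS order: [2, 1, 3, 4, 5, 0, 6]


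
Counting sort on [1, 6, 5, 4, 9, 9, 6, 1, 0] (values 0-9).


Input: [1, 6, 5, 4, 9, 9, 6, 1, 0]
Counts: [1, 2, 0, 0, 1, 1, 2, 0, 0, 2]

Sorted: [0, 1, 1, 4, 5, 6, 6, 9, 9]


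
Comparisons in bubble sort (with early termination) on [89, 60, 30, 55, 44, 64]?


Algorithm: bubble sort (with early termination)
Input: [89, 60, 30, 55, 44, 64]
Sorted: [30, 44, 55, 60, 64, 89]

14


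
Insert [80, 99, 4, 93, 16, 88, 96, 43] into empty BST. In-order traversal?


Insert 80: root
Insert 99: R from 80
Insert 4: L from 80
Insert 93: R from 80 -> L from 99
Insert 16: L from 80 -> R from 4
Insert 88: R from 80 -> L from 99 -> L from 93
Insert 96: R from 80 -> L from 99 -> R from 93
Insert 43: L from 80 -> R from 4 -> R from 16

In-order: [4, 16, 43, 80, 88, 93, 96, 99]


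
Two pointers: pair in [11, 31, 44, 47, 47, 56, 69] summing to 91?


lo=0(11)+hi=6(69)=80
lo=1(31)+hi=6(69)=100
lo=1(31)+hi=5(56)=87
lo=2(44)+hi=5(56)=100
lo=2(44)+hi=4(47)=91

Yes: 44+47=91


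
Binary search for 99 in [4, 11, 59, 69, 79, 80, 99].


Step 1: lo=0, hi=6, mid=3, val=69
Step 2: lo=4, hi=6, mid=5, val=80
Step 3: lo=6, hi=6, mid=6, val=99

Found at index 6


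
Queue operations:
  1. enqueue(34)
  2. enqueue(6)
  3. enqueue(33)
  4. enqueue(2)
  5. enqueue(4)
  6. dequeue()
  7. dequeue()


enqueue(34) -> [34]
enqueue(6) -> [34, 6]
enqueue(33) -> [34, 6, 33]
enqueue(2) -> [34, 6, 33, 2]
enqueue(4) -> [34, 6, 33, 2, 4]
dequeue()->34, [6, 33, 2, 4]
dequeue()->6, [33, 2, 4]

Final queue: [33, 2, 4]


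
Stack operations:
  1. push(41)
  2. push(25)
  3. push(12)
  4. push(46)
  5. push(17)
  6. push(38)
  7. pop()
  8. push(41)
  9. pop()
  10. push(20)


push(41) -> [41]
push(25) -> [41, 25]
push(12) -> [41, 25, 12]
push(46) -> [41, 25, 12, 46]
push(17) -> [41, 25, 12, 46, 17]
push(38) -> [41, 25, 12, 46, 17, 38]
pop()->38, [41, 25, 12, 46, 17]
push(41) -> [41, 25, 12, 46, 17, 41]
pop()->41, [41, 25, 12, 46, 17]
push(20) -> [41, 25, 12, 46, 17, 20]

Final stack: [41, 25, 12, 46, 17, 20]


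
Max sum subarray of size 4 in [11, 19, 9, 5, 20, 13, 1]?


[0:4]: 44
[1:5]: 53
[2:6]: 47
[3:7]: 39

Max: 53 at [1:5]


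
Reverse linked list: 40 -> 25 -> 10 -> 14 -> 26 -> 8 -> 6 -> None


Step 1: curr=40, set curr.next=prev(None) | reversed so far: 40
Step 2: curr=25, set curr.next=prev(40) | reversed so far: 25 -> 40
Step 3: curr=10, set curr.next=prev(25) | reversed so far: 10 -> 25 -> 40
Step 4: curr=14, set curr.next=prev(10) | reversed so far: 14 -> 10 -> 25 -> 40
Step 5: curr=26, set curr.next=prev(14) | reversed so far: 26 -> 14 -> 10 -> 25 -> 40
Step 6: curr=8, set curr.next=prev(26) | reversed so far: 8 -> 26 -> 14 -> 10 -> 25 -> 40
Step 7: curr=6, set curr.next=prev(8) | reversed so far: 6 -> 8 -> 26 -> 14 -> 10 -> 25 -> 40

6 -> 8 -> 26 -> 14 -> 10 -> 25 -> 40 -> None


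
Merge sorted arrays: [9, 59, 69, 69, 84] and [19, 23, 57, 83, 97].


Take 9 from A
Take 19 from B
Take 23 from B
Take 57 from B
Take 59 from A
Take 69 from A
Take 69 from A
Take 83 from B
Take 84 from A

Merged: [9, 19, 23, 57, 59, 69, 69, 83, 84, 97]


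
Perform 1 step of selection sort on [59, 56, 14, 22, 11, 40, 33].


Initial: [59, 56, 14, 22, 11, 40, 33]
Step 1: min=11 at 4
  Swap: [11, 56, 14, 22, 59, 40, 33]

After 1 step: [11, 56, 14, 22, 59, 40, 33]


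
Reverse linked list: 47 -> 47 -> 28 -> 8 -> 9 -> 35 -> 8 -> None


Step 1: curr=47, set curr.next=prev(None) | reversed so far: 47
Step 2: curr=47, set curr.next=prev(47) | reversed so far: 47 -> 47
Step 3: curr=28, set curr.next=prev(47) | reversed so far: 28 -> 47 -> 47
Step 4: curr=8, set curr.next=prev(28) | reversed so far: 8 -> 28 -> 47 -> 47
Step 5: curr=9, set curr.next=prev(8) | reversed so far: 9 -> 8 -> 28 -> 47 -> 47
Step 6: curr=35, set curr.next=prev(9) | reversed so far: 35 -> 9 -> 8 -> 28 -> 47 -> 47
Step 7: curr=8, set curr.next=prev(35) | reversed so far: 8 -> 35 -> 9 -> 8 -> 28 -> 47 -> 47

8 -> 35 -> 9 -> 8 -> 28 -> 47 -> 47 -> None


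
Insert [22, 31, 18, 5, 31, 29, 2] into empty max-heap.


Insert 22: [22]
Insert 31: [31, 22]
Insert 18: [31, 22, 18]
Insert 5: [31, 22, 18, 5]
Insert 31: [31, 31, 18, 5, 22]
Insert 29: [31, 31, 29, 5, 22, 18]
Insert 2: [31, 31, 29, 5, 22, 18, 2]

Final heap: [31, 31, 29, 5, 22, 18, 2]


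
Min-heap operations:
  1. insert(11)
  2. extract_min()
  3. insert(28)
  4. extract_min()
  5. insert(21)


insert(11) -> [11]
extract_min()->11, []
insert(28) -> [28]
extract_min()->28, []
insert(21) -> [21]

Final heap: [21]


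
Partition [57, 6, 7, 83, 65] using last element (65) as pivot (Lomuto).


Pivot: 65
  57 <= 65: advance i (no swap)
  6 <= 65: advance i (no swap)
  7 <= 65: advance i (no swap)
Place pivot at 3: [57, 6, 7, 65, 83]

Partitioned: [57, 6, 7, 65, 83]


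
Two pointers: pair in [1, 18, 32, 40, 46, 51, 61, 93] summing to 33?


lo=0(1)+hi=7(93)=94
lo=0(1)+hi=6(61)=62
lo=0(1)+hi=5(51)=52
lo=0(1)+hi=4(46)=47
lo=0(1)+hi=3(40)=41
lo=0(1)+hi=2(32)=33

Yes: 1+32=33


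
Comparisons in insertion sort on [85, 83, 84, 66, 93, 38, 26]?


Algorithm: insertion sort
Input: [85, 83, 84, 66, 93, 38, 26]
Sorted: [26, 38, 66, 83, 84, 85, 93]

18


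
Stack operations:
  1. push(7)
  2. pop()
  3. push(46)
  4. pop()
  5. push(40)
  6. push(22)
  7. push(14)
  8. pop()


push(7) -> [7]
pop()->7, []
push(46) -> [46]
pop()->46, []
push(40) -> [40]
push(22) -> [40, 22]
push(14) -> [40, 22, 14]
pop()->14, [40, 22]

Final stack: [40, 22]


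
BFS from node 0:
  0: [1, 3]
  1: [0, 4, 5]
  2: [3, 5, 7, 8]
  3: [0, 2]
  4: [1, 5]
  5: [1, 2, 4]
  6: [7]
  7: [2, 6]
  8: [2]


Visit 0, enqueue [1, 3]
Visit 1, enqueue [4, 5]
Visit 3, enqueue [2]
Visit 4, enqueue []
Visit 5, enqueue []
Visit 2, enqueue [7, 8]
Visit 7, enqueue [6]
Visit 8, enqueue []
Visit 6, enqueue []

BFS order: [0, 1, 3, 4, 5, 2, 7, 8, 6]


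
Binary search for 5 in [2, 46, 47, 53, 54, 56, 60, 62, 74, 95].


Step 1: lo=0, hi=9, mid=4, val=54
Step 2: lo=0, hi=3, mid=1, val=46
Step 3: lo=0, hi=0, mid=0, val=2

Not found


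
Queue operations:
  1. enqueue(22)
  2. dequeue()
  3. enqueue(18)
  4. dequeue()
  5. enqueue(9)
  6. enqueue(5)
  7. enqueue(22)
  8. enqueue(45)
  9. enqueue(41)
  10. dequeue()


enqueue(22) -> [22]
dequeue()->22, []
enqueue(18) -> [18]
dequeue()->18, []
enqueue(9) -> [9]
enqueue(5) -> [9, 5]
enqueue(22) -> [9, 5, 22]
enqueue(45) -> [9, 5, 22, 45]
enqueue(41) -> [9, 5, 22, 45, 41]
dequeue()->9, [5, 22, 45, 41]

Final queue: [5, 22, 45, 41]


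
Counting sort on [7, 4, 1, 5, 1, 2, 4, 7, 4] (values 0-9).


Input: [7, 4, 1, 5, 1, 2, 4, 7, 4]
Counts: [0, 2, 1, 0, 3, 1, 0, 2, 0, 0]

Sorted: [1, 1, 2, 4, 4, 4, 5, 7, 7]


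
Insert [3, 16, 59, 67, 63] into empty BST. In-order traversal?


Insert 3: root
Insert 16: R from 3
Insert 59: R from 3 -> R from 16
Insert 67: R from 3 -> R from 16 -> R from 59
Insert 63: R from 3 -> R from 16 -> R from 59 -> L from 67

In-order: [3, 16, 59, 63, 67]


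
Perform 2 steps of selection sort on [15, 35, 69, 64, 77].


Initial: [15, 35, 69, 64, 77]
Step 1: min=15 at 0
  Swap: [15, 35, 69, 64, 77]
Step 2: min=35 at 1
  Swap: [15, 35, 69, 64, 77]

After 2 steps: [15, 35, 69, 64, 77]


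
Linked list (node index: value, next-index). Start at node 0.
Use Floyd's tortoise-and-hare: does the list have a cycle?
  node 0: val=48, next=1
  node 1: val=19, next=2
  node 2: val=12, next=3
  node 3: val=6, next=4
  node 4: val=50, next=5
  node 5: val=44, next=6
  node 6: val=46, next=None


Floyd's tortoise (slow, +1) and hare (fast, +2):
  init: slow=0, fast=0
  step 1: slow=1, fast=2
  step 2: slow=2, fast=4
  step 3: slow=3, fast=6
  step 4: fast -> None, no cycle

Cycle: no


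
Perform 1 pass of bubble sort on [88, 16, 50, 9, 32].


Initial: [88, 16, 50, 9, 32]
Pass 1: [16, 50, 9, 32, 88] (4 swaps)

After 1 pass: [16, 50, 9, 32, 88]


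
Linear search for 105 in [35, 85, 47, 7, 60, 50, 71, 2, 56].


i=0: 35!=105
i=1: 85!=105
i=2: 47!=105
i=3: 7!=105
i=4: 60!=105
i=5: 50!=105
i=6: 71!=105
i=7: 2!=105
i=8: 56!=105

Not found, 9 comps


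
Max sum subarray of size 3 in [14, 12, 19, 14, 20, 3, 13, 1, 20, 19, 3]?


[0:3]: 45
[1:4]: 45
[2:5]: 53
[3:6]: 37
[4:7]: 36
[5:8]: 17
[6:9]: 34
[7:10]: 40
[8:11]: 42

Max: 53 at [2:5]


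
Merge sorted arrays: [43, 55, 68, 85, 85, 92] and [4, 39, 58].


Take 4 from B
Take 39 from B
Take 43 from A
Take 55 from A
Take 58 from B

Merged: [4, 39, 43, 55, 58, 68, 85, 85, 92]


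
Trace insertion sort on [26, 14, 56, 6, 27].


Initial: [26, 14, 56, 6, 27]
Insert 14: [14, 26, 56, 6, 27]
Insert 56: [14, 26, 56, 6, 27]
Insert 6: [6, 14, 26, 56, 27]
Insert 27: [6, 14, 26, 27, 56]

Sorted: [6, 14, 26, 27, 56]


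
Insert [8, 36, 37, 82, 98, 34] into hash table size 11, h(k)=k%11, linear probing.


Insert 8: h=8 -> slot 8
Insert 36: h=3 -> slot 3
Insert 37: h=4 -> slot 4
Insert 82: h=5 -> slot 5
Insert 98: h=10 -> slot 10
Insert 34: h=1 -> slot 1

Table: [None, 34, None, 36, 37, 82, None, None, 8, None, 98]


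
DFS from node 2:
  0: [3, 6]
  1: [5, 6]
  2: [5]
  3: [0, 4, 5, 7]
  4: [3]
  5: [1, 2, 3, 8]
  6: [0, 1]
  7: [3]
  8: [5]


Visit 2, push [5]
Visit 5, push [8, 3, 1]
Visit 1, push [6]
Visit 6, push [0]
Visit 0, push [3]
Visit 3, push [7, 4]
Visit 4, push []
Visit 7, push []
Visit 8, push []

DFS order: [2, 5, 1, 6, 0, 3, 4, 7, 8]


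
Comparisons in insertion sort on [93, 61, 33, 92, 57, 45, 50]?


Algorithm: insertion sort
Input: [93, 61, 33, 92, 57, 45, 50]
Sorted: [33, 45, 50, 57, 61, 92, 93]

19


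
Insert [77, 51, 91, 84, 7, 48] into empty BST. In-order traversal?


Insert 77: root
Insert 51: L from 77
Insert 91: R from 77
Insert 84: R from 77 -> L from 91
Insert 7: L from 77 -> L from 51
Insert 48: L from 77 -> L from 51 -> R from 7

In-order: [7, 48, 51, 77, 84, 91]


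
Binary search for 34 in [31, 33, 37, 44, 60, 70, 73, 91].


Step 1: lo=0, hi=7, mid=3, val=44
Step 2: lo=0, hi=2, mid=1, val=33
Step 3: lo=2, hi=2, mid=2, val=37

Not found


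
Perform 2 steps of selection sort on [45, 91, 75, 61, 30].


Initial: [45, 91, 75, 61, 30]
Step 1: min=30 at 4
  Swap: [30, 91, 75, 61, 45]
Step 2: min=45 at 4
  Swap: [30, 45, 75, 61, 91]

After 2 steps: [30, 45, 75, 61, 91]


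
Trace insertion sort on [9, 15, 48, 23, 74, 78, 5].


Initial: [9, 15, 48, 23, 74, 78, 5]
Insert 15: [9, 15, 48, 23, 74, 78, 5]
Insert 48: [9, 15, 48, 23, 74, 78, 5]
Insert 23: [9, 15, 23, 48, 74, 78, 5]
Insert 74: [9, 15, 23, 48, 74, 78, 5]
Insert 78: [9, 15, 23, 48, 74, 78, 5]
Insert 5: [5, 9, 15, 23, 48, 74, 78]

Sorted: [5, 9, 15, 23, 48, 74, 78]


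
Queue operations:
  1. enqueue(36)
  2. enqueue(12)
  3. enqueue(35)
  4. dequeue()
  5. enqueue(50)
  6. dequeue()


enqueue(36) -> [36]
enqueue(12) -> [36, 12]
enqueue(35) -> [36, 12, 35]
dequeue()->36, [12, 35]
enqueue(50) -> [12, 35, 50]
dequeue()->12, [35, 50]

Final queue: [35, 50]


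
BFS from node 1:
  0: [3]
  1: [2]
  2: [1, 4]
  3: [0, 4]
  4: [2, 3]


Visit 1, enqueue [2]
Visit 2, enqueue [4]
Visit 4, enqueue [3]
Visit 3, enqueue [0]
Visit 0, enqueue []

BFS order: [1, 2, 4, 3, 0]


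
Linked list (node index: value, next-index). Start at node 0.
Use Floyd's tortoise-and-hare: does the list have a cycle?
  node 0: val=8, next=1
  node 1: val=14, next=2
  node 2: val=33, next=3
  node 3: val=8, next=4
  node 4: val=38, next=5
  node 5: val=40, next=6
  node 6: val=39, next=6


Floyd's tortoise (slow, +1) and hare (fast, +2):
  init: slow=0, fast=0
  step 1: slow=1, fast=2
  step 2: slow=2, fast=4
  step 3: slow=3, fast=6
  step 4: slow=4, fast=6
  step 5: slow=5, fast=6
  step 6: slow=6, fast=6
  slow == fast at node 6: cycle detected

Cycle: yes


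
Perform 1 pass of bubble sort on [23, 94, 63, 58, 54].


Initial: [23, 94, 63, 58, 54]
Pass 1: [23, 63, 58, 54, 94] (3 swaps)

After 1 pass: [23, 63, 58, 54, 94]


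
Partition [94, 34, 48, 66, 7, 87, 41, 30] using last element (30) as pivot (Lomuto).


Pivot: 30
  7 <= 30: swap -> [7, 34, 48, 66, 94, 87, 41, 30]
Place pivot at 1: [7, 30, 48, 66, 94, 87, 41, 34]

Partitioned: [7, 30, 48, 66, 94, 87, 41, 34]


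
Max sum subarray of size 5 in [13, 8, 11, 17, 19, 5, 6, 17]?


[0:5]: 68
[1:6]: 60
[2:7]: 58
[3:8]: 64

Max: 68 at [0:5]


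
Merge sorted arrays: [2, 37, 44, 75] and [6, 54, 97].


Take 2 from A
Take 6 from B
Take 37 from A
Take 44 from A
Take 54 from B
Take 75 from A

Merged: [2, 6, 37, 44, 54, 75, 97]


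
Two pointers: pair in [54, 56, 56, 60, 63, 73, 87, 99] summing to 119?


lo=0(54)+hi=7(99)=153
lo=0(54)+hi=6(87)=141
lo=0(54)+hi=5(73)=127
lo=0(54)+hi=4(63)=117
lo=1(56)+hi=4(63)=119

Yes: 56+63=119


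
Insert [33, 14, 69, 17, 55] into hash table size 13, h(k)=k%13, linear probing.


Insert 33: h=7 -> slot 7
Insert 14: h=1 -> slot 1
Insert 69: h=4 -> slot 4
Insert 17: h=4, 1 probes -> slot 5
Insert 55: h=3 -> slot 3

Table: [None, 14, None, 55, 69, 17, None, 33, None, None, None, None, None]


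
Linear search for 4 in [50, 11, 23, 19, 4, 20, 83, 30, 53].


i=0: 50!=4
i=1: 11!=4
i=2: 23!=4
i=3: 19!=4
i=4: 4==4 found!

Found at 4, 5 comps


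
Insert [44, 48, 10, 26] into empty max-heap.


Insert 44: [44]
Insert 48: [48, 44]
Insert 10: [48, 44, 10]
Insert 26: [48, 44, 10, 26]

Final heap: [48, 44, 10, 26]


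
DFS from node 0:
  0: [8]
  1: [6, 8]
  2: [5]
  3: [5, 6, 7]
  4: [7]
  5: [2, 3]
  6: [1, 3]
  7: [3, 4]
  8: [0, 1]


Visit 0, push [8]
Visit 8, push [1]
Visit 1, push [6]
Visit 6, push [3]
Visit 3, push [7, 5]
Visit 5, push [2]
Visit 2, push []
Visit 7, push [4]
Visit 4, push []

DFS order: [0, 8, 1, 6, 3, 5, 2, 7, 4]


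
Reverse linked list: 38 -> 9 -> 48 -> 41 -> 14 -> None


Step 1: curr=38, set curr.next=prev(None) | reversed so far: 38
Step 2: curr=9, set curr.next=prev(38) | reversed so far: 9 -> 38
Step 3: curr=48, set curr.next=prev(9) | reversed so far: 48 -> 9 -> 38
Step 4: curr=41, set curr.next=prev(48) | reversed so far: 41 -> 48 -> 9 -> 38
Step 5: curr=14, set curr.next=prev(41) | reversed so far: 14 -> 41 -> 48 -> 9 -> 38

14 -> 41 -> 48 -> 9 -> 38 -> None


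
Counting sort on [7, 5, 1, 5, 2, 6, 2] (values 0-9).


Input: [7, 5, 1, 5, 2, 6, 2]
Counts: [0, 1, 2, 0, 0, 2, 1, 1, 0, 0]

Sorted: [1, 2, 2, 5, 5, 6, 7]
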